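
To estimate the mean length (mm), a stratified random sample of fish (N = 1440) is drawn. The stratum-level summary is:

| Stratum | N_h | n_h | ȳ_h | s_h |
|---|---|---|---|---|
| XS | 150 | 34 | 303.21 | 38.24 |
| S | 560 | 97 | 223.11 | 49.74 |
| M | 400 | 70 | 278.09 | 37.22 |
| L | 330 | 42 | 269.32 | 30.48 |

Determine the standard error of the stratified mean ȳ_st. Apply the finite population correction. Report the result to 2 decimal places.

SE(ȳ_st) ≈ 2.41

V̂(ȳ_st) = Σ W_h² (1 − n_h/N_h) s_h²/n_h, with W_h = N_h/N and N = 1440:
  stratum XS: (150/1440)²·(1 − 34/150)·38.24²/34 = 0.360895
  stratum S: (560/1440)²·(1 − 97/560)·49.74²/97 = 3.18922
  stratum M: (400/1440)²·(1 − 70/400)·37.22²/70 = 1.25981
  stratum L: (330/1440)²·(1 − 42/330)·30.48²/42 = 1.01382
V̂(ȳ_st) = 5.82374
SE(ȳ_st) = √5.82374 = 2.41324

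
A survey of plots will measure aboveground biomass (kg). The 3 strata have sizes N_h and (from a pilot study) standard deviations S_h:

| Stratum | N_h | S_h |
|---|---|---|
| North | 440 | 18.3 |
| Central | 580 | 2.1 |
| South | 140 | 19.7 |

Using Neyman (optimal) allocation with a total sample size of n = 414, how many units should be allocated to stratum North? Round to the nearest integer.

277

Neyman allocation: n_h = n · N_h S_h / Σ N_i S_i, with n = 414.
  stratum North: N_h·S_h = 440·18.3 = 8052.00
  stratum Central: N_h·S_h = 580·2.1 = 1218.00
  stratum South: N_h·S_h = 140·19.7 = 2758.00
Σ N_h S_h = 12028.00
n for stratum North = 414·8052.00/12028.00 = 277.147 → 277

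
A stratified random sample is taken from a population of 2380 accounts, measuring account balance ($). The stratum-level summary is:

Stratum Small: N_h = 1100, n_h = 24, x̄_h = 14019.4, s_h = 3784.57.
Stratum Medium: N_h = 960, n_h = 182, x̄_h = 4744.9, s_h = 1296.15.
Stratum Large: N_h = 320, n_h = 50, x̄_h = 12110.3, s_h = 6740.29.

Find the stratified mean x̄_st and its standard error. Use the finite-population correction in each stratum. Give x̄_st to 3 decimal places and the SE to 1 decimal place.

x̄_st ≈ 10021.739, SE ≈ 373.9

x̄_st = Σ W_h x̄_h = (1100·14019.4 + 960·4744.9 + 320·12110.3)/2380 = 10021.73950
V̂(x̄_st) = Σ W_h² (1 − n_h/N_h) s_h²/n_h, with W_h = N_h/N and N = 2380:
  stratum Small: (1100/2380)²·(1 − 24/1100)·3784.57²/24 = 124702
  stratum Medium: (960/2380)²·(1 − 182/960)·1296.15²/182 = 1217.13
  stratum Large: (320/2380)²·(1 − 50/320)·6740.29²/50 = 13859.5
V̂(x̄_st) = 139778
SE(x̄_st) = √139778 = 373.87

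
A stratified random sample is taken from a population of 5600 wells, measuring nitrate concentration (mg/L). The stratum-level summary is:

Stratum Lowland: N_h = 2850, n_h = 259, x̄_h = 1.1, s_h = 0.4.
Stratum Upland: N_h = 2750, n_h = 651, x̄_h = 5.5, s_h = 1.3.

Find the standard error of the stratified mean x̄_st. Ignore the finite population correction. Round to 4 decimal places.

V̂(x̄_st) = Σ W_h² s_h²/n_h, with W_h = N_h/N and N = 5600:
  stratum Lowland: (2850/5600)²·0.4²/259 = 0.000160005
  stratum Upland: (2750/5600)²·1.3²/651 = 0.00062603
V̂(x̄_st) = 0.000786035
SE(x̄_st) = √0.000786035 = 0.0280363

SE(x̄_st) ≈ 0.0280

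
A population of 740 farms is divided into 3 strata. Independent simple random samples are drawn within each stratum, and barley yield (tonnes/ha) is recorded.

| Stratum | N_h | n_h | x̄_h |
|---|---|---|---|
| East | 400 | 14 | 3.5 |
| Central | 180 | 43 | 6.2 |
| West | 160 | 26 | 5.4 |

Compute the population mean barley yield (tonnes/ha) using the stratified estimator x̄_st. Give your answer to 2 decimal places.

N = Σ N_h = 740. Stratum weights W_h = N_h/N.
x̄_st = (400·3.5 + 180·6.2 + 160·5.4) / 740 = 4.5676

x̄_st ≈ 4.57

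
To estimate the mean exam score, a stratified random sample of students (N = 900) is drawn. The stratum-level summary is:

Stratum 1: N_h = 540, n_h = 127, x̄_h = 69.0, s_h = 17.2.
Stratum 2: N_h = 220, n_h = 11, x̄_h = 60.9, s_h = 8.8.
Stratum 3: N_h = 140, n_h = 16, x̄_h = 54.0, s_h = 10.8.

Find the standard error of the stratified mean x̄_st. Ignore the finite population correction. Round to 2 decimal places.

V̂(x̄_st) = Σ W_h² s_h²/n_h, with W_h = N_h/N and N = 900:
  stratum 1: (540/900)²·17.2²/127 = 0.838602
  stratum 2: (220/900)²·8.8²/11 = 0.420662
  stratum 3: (140/900)²·10.8²/16 = 0.1764
V̂(x̄_st) = 1.43566
SE(x̄_st) = √1.43566 = 1.19819

SE(x̄_st) ≈ 1.20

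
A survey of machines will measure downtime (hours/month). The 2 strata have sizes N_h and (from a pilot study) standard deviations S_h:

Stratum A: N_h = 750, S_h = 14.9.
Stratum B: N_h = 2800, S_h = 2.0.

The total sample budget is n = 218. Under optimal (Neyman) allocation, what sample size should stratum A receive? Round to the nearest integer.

145

Neyman allocation: n_h = n · N_h S_h / Σ N_i S_i, with n = 218.
  stratum A: N_h·S_h = 750·14.9 = 11175.00
  stratum B: N_h·S_h = 2800·2.0 = 5600.00
Σ N_h S_h = 16775.00
n for stratum A = 218·11175.00/16775.00 = 145.225 → 145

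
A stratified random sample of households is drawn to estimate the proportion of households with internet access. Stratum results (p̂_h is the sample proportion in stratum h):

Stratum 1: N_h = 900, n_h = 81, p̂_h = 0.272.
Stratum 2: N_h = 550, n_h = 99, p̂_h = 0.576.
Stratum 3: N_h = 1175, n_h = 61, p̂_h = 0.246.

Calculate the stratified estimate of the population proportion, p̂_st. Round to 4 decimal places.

N = 2625; stratum weights W_h = N_h/N.
p̂_st = Σ W_h p̂_h = (900·0.272 + 550·0.576 + 1175·0.246)/2625 = 0.32406

p̂_st ≈ 0.3241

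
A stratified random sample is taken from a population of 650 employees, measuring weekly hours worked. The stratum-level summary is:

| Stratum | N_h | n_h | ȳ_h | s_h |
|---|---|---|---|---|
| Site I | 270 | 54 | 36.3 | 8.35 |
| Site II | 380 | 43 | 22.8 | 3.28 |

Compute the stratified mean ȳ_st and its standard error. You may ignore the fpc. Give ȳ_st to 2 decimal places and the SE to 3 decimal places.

ȳ_st ≈ 28.41, SE ≈ 0.555

ȳ_st = Σ W_h ȳ_h = (270·36.3 + 380·22.8)/650 = 28.40769
V̂(ȳ_st) = Σ W_h² s_h²/n_h, with W_h = N_h/N and N = 650:
  stratum Site I: (270/650)²·8.35²/54 = 0.222782
  stratum Site II: (380/650)²·3.28²/43 = 0.0855106
V̂(ȳ_st) = 0.308293
SE(ȳ_st) = √0.308293 = 0.555241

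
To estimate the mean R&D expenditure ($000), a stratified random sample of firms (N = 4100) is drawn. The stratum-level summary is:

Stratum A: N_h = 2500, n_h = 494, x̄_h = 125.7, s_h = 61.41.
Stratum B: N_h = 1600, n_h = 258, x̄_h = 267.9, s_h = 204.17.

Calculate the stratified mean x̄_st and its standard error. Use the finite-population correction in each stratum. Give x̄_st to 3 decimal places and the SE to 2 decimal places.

x̄_st = Σ W_h x̄_h = (2500·125.7 + 1600·267.9)/4100 = 181.19268
V̂(x̄_st) = Σ W_h² (1 − n_h/N_h) s_h²/n_h, with W_h = N_h/N and N = 4100:
  stratum A: (2500/4100)²·(1 − 494/2500)·61.41²/494 = 2.27748
  stratum B: (1600/4100)²·(1 − 258/1600)·204.17²/258 = 20.6381
V̂(x̄_st) = 22.9155
SE(x̄_st) = √22.9155 = 4.78702

x̄_st ≈ 181.193, SE ≈ 4.79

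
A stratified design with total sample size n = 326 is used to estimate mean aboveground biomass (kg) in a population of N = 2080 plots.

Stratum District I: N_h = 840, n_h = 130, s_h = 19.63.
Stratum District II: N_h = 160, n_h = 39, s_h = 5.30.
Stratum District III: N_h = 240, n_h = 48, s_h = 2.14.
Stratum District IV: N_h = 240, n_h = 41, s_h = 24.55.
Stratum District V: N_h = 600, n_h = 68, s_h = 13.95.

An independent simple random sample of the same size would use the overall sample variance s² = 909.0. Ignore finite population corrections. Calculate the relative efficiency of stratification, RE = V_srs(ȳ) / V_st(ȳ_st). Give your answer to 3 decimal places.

RE ≈ 3.022

V̂(ȳ_st) = Σ W_h² s_h²/n_h, with W_h = N_h/N and N = 2080:
  stratum District I: (840/2080)²·19.63²/130 = 0.483425
  stratum District II: (160/2080)²·5.30²/39 = 0.00426187
  stratum District III: (240/2080)²·2.14²/48 = 0.00127023
  stratum District IV: (240/2080)²·24.55²/41 = 0.195711
  stratum District V: (600/2080)²·13.95²/68 = 0.238131
V_st = 0.922799
V_srs = s²/n = 909.0/326 = 2.78834
Relative efficiency = V_srs / V_st = 2.78834/0.922799 = 3.0216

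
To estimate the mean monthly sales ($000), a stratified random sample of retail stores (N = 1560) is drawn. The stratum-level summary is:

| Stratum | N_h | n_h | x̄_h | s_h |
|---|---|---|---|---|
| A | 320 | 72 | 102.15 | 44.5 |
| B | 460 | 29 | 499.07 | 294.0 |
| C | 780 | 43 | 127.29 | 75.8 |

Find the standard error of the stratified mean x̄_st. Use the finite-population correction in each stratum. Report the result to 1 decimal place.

SE(x̄_st) ≈ 16.6

V̂(x̄_st) = Σ W_h² (1 − n_h/N_h) s_h²/n_h, with W_h = N_h/N and N = 1560:
  stratum A: (320/1560)²·(1 − 72/320)·44.5²/72 = 0.896892
  stratum B: (460/1560)²·(1 − 29/460)·294.0²/29 = 242.819
  stratum C: (780/1560)²·(1 − 43/780)·75.8²/43 = 31.5633
V̂(x̄_st) = 275.279
SE(x̄_st) = √275.279 = 16.5915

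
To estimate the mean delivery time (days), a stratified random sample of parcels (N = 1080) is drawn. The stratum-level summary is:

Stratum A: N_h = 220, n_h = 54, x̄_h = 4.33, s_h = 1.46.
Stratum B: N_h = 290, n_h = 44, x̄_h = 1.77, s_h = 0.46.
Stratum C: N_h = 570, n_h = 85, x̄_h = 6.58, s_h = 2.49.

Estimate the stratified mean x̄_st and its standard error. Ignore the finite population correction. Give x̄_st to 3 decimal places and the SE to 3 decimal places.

x̄_st ≈ 4.830, SE ≈ 0.149

x̄_st = Σ W_h x̄_h = (220·4.33 + 290·1.77 + 570·6.58)/1080 = 4.83009
V̂(x̄_st) = Σ W_h² s_h²/n_h, with W_h = N_h/N and N = 1080:
  stratum A: (220/1080)²·1.46²/54 = 0.00163798
  stratum B: (290/1080)²·0.46²/44 = 0.000346746
  stratum C: (570/1080)²·2.49²/85 = 0.020318
V̂(x̄_st) = 0.0223028
SE(x̄_st) = √0.0223028 = 0.149341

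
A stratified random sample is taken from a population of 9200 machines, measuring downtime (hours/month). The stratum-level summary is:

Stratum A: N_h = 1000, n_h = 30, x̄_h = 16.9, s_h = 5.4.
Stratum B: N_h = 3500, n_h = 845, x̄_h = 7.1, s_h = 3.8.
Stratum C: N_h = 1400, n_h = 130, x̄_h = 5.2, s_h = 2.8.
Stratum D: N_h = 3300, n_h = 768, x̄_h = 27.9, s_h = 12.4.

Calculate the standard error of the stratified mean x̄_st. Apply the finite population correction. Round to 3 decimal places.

SE(x̄_st) ≈ 0.185

V̂(x̄_st) = Σ W_h² (1 − n_h/N_h) s_h²/n_h, with W_h = N_h/N and N = 9200:
  stratum A: (1000/9200)²·(1 − 30/1000)·5.4²/30 = 0.0111394
  stratum B: (3500/9200)²·(1 − 845/3500)·3.8²/845 = 0.00187615
  stratum C: (1400/9200)²·(1 − 130/1400)·2.8²/130 = 0.00126686
  stratum D: (3300/9200)²·(1 − 768/3300)·12.4²/768 = 0.0197644
V̂(x̄_st) = 0.0340468
SE(x̄_st) = √0.0340468 = 0.184518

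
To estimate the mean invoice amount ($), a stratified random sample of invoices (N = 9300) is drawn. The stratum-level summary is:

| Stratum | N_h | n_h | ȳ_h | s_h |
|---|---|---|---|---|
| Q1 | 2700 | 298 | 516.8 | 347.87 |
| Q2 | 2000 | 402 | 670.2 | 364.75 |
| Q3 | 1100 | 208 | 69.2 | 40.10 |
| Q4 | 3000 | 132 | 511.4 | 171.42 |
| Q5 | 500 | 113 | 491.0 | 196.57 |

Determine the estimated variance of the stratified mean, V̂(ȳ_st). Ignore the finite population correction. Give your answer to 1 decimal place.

V̂(ȳ_st) ≈ 73.8

V̂(ȳ_st) = Σ W_h² s_h²/n_h, with W_h = N_h/N and N = 9300:
  stratum Q1: (2700/9300)²·347.87²/298 = 34.2278
  stratum Q2: (2000/9300)²·364.75²/402 = 15.3059
  stratum Q3: (1100/9300)²·40.10²/208 = 0.108155
  stratum Q4: (3000/9300)²·171.42²/132 = 23.1646
  stratum Q5: (500/9300)²·196.57²/113 = 0.988394
V̂(ȳ_st) = 73.7949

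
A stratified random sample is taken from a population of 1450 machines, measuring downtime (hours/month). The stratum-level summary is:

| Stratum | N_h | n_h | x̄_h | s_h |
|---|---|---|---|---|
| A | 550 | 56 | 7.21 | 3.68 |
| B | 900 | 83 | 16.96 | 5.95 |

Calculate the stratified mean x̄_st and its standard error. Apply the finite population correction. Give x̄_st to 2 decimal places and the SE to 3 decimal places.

x̄_st = Σ W_h x̄_h = (550·7.21 + 900·16.96)/1450 = 13.26172
V̂(x̄_st) = Σ W_h² (1 − n_h/N_h) s_h²/n_h, with W_h = N_h/N and N = 1450:
  stratum A: (550/1450)²·(1 − 56/550)·3.68²/56 = 0.0312508
  stratum B: (900/1450)²·(1 − 83/900)·5.95²/83 = 0.149171
V̂(x̄_st) = 0.180422
SE(x̄_st) = √0.180422 = 0.424761

x̄_st ≈ 13.26, SE ≈ 0.425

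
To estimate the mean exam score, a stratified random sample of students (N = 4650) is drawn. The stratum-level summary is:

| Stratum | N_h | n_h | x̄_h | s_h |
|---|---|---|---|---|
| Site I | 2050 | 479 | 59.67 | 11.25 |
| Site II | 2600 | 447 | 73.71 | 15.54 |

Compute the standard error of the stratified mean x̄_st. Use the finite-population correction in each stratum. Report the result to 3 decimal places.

SE(x̄_st) ≈ 0.423

V̂(x̄_st) = Σ W_h² (1 − n_h/N_h) s_h²/n_h, with W_h = N_h/N and N = 4650:
  stratum Site I: (2050/4650)²·(1 − 479/2050)·11.25²/479 = 0.0393544
  stratum Site II: (2600/4650)²·(1 − 447/2600)·15.54²/447 = 0.139864
V̂(x̄_st) = 0.179218
SE(x̄_st) = √0.179218 = 0.423342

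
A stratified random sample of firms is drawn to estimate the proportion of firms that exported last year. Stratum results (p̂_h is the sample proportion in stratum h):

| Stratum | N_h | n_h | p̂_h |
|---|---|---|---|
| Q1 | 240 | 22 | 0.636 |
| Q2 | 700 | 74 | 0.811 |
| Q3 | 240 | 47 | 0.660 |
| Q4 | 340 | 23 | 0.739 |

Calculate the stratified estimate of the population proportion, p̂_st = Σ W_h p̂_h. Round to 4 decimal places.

p̂_st ≈ 0.7434

N = 1520; stratum weights W_h = N_h/N.
p̂_st = Σ W_h p̂_h = (240·0.636 + 700·0.811 + 240·0.660 + 340·0.739)/1520 = 0.74342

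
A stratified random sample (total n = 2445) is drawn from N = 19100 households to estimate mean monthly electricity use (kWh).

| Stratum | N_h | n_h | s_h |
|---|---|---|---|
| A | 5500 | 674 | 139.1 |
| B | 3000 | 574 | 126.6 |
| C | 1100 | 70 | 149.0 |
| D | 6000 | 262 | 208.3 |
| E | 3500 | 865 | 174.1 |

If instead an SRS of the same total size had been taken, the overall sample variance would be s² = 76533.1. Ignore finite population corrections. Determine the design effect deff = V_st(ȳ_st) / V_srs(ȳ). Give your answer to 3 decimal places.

V̂(ȳ_st) = Σ W_h² s_h²/n_h, with W_h = N_h/N and N = 19100:
  stratum A: (5500/19100)²·139.1²/674 = 2.38042
  stratum B: (3000/19100)²·126.6²/574 = 0.688861
  stratum C: (1100/19100)²·149.0²/70 = 1.05195
  stratum D: (6000/19100)²·208.3²/262 = 16.3423
  stratum E: (3500/19100)²·174.1²/865 = 1.17666
V_st = 21.6402
V_srs = s²/n = 76533.1/2445 = 31.3019
deff = V_st / V_srs = 21.6402/31.3019 = 0.6913

deff ≈ 0.691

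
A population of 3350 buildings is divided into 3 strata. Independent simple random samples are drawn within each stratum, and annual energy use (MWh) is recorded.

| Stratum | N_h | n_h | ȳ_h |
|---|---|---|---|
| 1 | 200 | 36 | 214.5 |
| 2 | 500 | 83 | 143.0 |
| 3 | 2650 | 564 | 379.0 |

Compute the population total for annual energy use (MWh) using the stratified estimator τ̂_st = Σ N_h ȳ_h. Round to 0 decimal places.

τ̂_st = Σ N_h ȳ_h = 200·214.5 + 500·143.0 + 2650·379.0 = 1118750

τ̂_st ≈ 1118750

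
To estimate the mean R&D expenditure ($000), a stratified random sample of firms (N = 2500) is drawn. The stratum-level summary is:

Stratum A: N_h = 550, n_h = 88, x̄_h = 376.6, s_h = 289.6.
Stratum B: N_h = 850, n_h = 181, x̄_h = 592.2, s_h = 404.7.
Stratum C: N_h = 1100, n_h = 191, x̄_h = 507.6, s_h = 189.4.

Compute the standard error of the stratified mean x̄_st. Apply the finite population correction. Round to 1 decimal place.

SE(x̄_st) ≈ 12.3

V̂(x̄_st) = Σ W_h² (1 − n_h/N_h) s_h²/n_h, with W_h = N_h/N and N = 2500:
  stratum A: (550/2500)²·(1 − 88/550)·289.6²/88 = 38.7471
  stratum B: (850/2500)²·(1 − 181/850)·404.7²/181 = 82.329
  stratum C: (1100/2500)²·(1 − 191/1100)·189.4²/191 = 30.0471
V̂(x̄_st) = 151.123
SE(x̄_st) = √151.123 = 12.2932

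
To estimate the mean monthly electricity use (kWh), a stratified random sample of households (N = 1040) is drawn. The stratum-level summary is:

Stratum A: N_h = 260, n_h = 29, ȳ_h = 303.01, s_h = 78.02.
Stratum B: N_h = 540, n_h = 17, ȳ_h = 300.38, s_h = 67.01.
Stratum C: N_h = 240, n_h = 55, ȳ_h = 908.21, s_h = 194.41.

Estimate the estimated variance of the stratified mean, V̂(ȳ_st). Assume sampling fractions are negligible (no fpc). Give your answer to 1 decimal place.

V̂(ȳ_st) ≈ 120.9

V̂(ȳ_st) = Σ W_h² s_h²/n_h, with W_h = N_h/N and N = 1040:
  stratum A: (260/1040)²·78.02²/29 = 13.1188
  stratum B: (540/1040)²·67.01²/17 = 71.2117
  stratum C: (240/1040)²·194.41²/55 = 36.5957
V̂(ȳ_st) = 120.926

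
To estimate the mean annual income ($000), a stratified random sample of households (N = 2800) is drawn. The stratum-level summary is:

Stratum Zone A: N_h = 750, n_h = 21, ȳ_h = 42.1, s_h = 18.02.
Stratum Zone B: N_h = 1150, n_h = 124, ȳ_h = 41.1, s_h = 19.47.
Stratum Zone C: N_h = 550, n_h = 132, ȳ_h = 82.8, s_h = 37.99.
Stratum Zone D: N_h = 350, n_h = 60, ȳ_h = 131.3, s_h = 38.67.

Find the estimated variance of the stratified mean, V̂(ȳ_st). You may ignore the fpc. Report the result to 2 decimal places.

V̂(ȳ_st) ≈ 2.44

V̂(ȳ_st) = Σ W_h² s_h²/n_h, with W_h = N_h/N and N = 2800:
  stratum Zone A: (750/2800)²·18.02²/21 = 1.10942
  stratum Zone B: (1150/2800)²·19.47²/124 = 0.515691
  stratum Zone C: (550/2800)²·37.99²/132 = 0.421865
  stratum Zone D: (350/2800)²·38.67²/60 = 0.389419
V̂(ȳ_st) = 2.4364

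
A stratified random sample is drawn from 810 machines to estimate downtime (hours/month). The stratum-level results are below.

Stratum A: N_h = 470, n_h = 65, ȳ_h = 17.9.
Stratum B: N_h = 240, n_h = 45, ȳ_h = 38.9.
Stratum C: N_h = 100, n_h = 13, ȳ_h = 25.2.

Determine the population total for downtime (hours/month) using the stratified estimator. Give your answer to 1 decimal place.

τ̂_st = Σ N_h ȳ_h = 470·17.9 + 240·38.9 + 100·25.2 = 20269.0

τ̂_st ≈ 20269.0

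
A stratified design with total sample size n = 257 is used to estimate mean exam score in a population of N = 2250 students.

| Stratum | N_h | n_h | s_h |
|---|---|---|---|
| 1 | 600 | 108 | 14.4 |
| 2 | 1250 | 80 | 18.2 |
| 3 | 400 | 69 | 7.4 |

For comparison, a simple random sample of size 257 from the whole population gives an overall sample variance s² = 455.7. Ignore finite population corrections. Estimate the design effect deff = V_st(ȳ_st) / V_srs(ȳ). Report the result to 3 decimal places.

V̂(ȳ_st) = Σ W_h² s_h²/n_h, with W_h = N_h/N and N = 2250:
  stratum 1: (600/2250)²·14.4²/108 = 0.136533
  stratum 2: (1250/2250)²·18.2²/80 = 1.27793
  stratum 3: (400/2250)²·7.4²/69 = 0.0250824
V_st = 1.43955
V_srs = s²/n = 455.7/257 = 1.77315
deff = V_st / V_srs = 1.43955/1.77315 = 0.8119

deff ≈ 0.812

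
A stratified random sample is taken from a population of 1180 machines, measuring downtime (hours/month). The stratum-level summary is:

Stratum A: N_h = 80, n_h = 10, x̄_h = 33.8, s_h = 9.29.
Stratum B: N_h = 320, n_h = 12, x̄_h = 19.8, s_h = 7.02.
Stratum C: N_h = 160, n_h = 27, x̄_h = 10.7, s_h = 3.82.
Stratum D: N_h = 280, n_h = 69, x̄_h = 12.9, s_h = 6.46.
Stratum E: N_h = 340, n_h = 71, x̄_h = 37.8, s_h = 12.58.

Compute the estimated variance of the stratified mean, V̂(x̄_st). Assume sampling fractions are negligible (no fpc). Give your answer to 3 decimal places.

V̂(x̄_st) ≈ 0.571

V̂(x̄_st) = Σ W_h² s_h²/n_h, with W_h = N_h/N and N = 1180:
  stratum A: (80/1180)²·9.29²/10 = 0.0396686
  stratum B: (320/1180)²·7.02²/12 = 0.302015
  stratum C: (160/1180)²·3.82²/27 = 0.00993663
  stratum D: (280/1180)²·6.46²/69 = 0.034054
  stratum E: (340/1180)²·12.58²/71 = 0.185053
V̂(x̄_st) = 0.570728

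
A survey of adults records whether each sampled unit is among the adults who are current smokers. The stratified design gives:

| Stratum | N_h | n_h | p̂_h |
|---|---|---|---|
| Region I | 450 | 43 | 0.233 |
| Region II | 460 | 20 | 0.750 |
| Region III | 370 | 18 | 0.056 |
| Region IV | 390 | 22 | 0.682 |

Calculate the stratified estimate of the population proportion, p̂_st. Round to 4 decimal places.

N = 1670; stratum weights W_h = N_h/N.
p̂_st = Σ W_h p̂_h = (450·0.233 + 460·0.750 + 370·0.056 + 390·0.682)/1670 = 0.44105

p̂_st ≈ 0.4410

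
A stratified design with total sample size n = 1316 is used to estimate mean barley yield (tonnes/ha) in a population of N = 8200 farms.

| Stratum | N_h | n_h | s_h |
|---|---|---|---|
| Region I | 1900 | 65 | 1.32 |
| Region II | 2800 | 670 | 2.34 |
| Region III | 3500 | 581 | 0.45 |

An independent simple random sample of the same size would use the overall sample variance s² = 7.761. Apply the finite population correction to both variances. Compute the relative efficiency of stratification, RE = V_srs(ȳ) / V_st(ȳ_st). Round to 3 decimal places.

V̂(ȳ_st) = Σ W_h² (1 − n_h/N_h) s_h²/n_h, with W_h = N_h/N and N = 8200:
  stratum Region I: (1900/8200)²·(1 − 65/1900)·1.32²/65 = 0.00138994
  stratum Region II: (2800/8200)²·(1 − 670/2800)·2.34²/670 = 0.000724881
  stratum Region III: (3500/8200)²·(1 − 581/3500)·0.45²/581 = 5.2957e-05
V_st = 0.00216778
V_srs = (1 − 1316/8200)·7.761/1316 = 0.00495095
Relative efficiency = V_srs / V_st = 0.00495095/0.00216778 = 2.2839

RE ≈ 2.284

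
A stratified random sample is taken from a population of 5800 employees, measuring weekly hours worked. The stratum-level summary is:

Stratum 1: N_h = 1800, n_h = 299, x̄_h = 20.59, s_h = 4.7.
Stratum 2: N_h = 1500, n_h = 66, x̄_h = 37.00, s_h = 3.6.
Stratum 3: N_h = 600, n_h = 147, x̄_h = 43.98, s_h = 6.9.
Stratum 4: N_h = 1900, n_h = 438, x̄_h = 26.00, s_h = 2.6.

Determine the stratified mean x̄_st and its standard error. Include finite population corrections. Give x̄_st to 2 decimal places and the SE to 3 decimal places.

x̄_st ≈ 29.03, SE ≈ 0.150

x̄_st = Σ W_h x̄_h = (1800·20.59 + 1500·37.00 + 600·43.98 + 1900·26.00)/5800 = 29.02586
V̂(x̄_st) = Σ W_h² (1 − n_h/N_h) s_h²/n_h, with W_h = N_h/N and N = 5800:
  stratum 1: (1800/5800)²·(1 − 299/1800)·4.7²/299 = 0.00593365
  stratum 2: (1500/5800)²·(1 − 66/1500)·3.6²/66 = 0.0125558
  stratum 3: (600/5800)²·(1 − 147/600)·6.9²/147 = 0.00261682
  stratum 4: (1900/5800)²·(1 − 438/1900)·2.6²/438 = 0.00127443
V̂(x̄_st) = 0.0223807
SE(x̄_st) = √0.0223807 = 0.149602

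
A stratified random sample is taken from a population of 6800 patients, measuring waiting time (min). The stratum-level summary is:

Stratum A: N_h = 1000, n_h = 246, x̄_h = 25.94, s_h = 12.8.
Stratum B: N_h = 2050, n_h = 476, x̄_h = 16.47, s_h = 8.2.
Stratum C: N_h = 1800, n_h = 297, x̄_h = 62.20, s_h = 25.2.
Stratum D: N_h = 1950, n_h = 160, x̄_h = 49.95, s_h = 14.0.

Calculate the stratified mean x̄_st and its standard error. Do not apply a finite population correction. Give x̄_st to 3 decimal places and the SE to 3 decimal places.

x̄_st ≈ 39.569, SE ≈ 0.527

x̄_st = Σ W_h x̄_h = (1000·25.94 + 2050·16.47 + 1800·62.20 + 1950·49.95)/6800 = 39.56853
V̂(x̄_st) = Σ W_h² s_h²/n_h, with W_h = N_h/N and N = 6800:
  stratum A: (1000/6800)²·12.8²/246 = 0.0144035
  stratum B: (2050/6800)²·8.2²/476 = 0.0128384
  stratum C: (1800/6800)²·25.2²/297 = 0.149821
  stratum D: (1950/6800)²·14.0²/160 = 0.100737
V̂(x̄_st) = 0.277799
SE(x̄_st) = √0.277799 = 0.527067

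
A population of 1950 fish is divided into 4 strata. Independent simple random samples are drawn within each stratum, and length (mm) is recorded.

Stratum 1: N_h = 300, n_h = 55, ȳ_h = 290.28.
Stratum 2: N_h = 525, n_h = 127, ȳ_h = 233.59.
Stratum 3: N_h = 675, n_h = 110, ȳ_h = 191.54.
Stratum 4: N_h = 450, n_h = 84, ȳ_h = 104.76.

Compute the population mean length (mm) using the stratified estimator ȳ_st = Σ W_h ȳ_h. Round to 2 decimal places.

ȳ_st ≈ 198.03

N = Σ N_h = 1950. Stratum weights W_h = N_h/N.
ȳ_st = (300·290.28 + 525·233.59 + 675·191.54 + 450·104.76) / 1950 = 198.0258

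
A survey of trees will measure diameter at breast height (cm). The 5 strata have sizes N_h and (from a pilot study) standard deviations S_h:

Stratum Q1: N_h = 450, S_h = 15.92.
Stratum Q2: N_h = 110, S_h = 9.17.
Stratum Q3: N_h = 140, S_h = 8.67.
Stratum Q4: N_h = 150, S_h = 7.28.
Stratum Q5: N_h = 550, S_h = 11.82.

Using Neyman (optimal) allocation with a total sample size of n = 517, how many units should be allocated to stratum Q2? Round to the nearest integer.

31

Neyman allocation: n_h = n · N_h S_h / Σ N_i S_i, with n = 517.
  stratum Q1: N_h·S_h = 450·15.92 = 7164.00
  stratum Q2: N_h·S_h = 110·9.17 = 1008.70
  stratum Q3: N_h·S_h = 140·8.67 = 1213.80
  stratum Q4: N_h·S_h = 150·7.28 = 1092.00
  stratum Q5: N_h·S_h = 550·11.82 = 6501.00
Σ N_h S_h = 16979.50
n for stratum Q2 = 517·1008.70/16979.50 = 30.713 → 31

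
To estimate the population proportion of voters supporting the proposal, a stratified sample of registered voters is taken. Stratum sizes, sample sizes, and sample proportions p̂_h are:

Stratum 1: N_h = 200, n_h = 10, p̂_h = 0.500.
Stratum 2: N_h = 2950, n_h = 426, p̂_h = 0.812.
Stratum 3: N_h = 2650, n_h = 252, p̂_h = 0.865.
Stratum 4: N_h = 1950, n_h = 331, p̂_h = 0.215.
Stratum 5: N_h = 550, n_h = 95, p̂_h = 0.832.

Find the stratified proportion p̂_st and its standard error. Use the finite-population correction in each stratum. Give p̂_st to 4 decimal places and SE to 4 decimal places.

N = 8300; stratum weights W_h = N_h/N.
p̂_st = Σ W_h p̂_h = (200·0.500 + 2950·0.812 + 2650·0.865 + 1950·0.215 + 550·0.832)/8300 = 0.68247
V̂(p̂_st) = Σ W_h² (1 − n_h/N_h) p̂_h(1−p̂_h)/(n_h−1):
  stratum 1: (200/8300)²·(1 − 10/200)·0.500·0.500/9 = 1.53223e-05
  stratum 2: (2950/8300)²·(1 − 426/2950)·0.812·0.188/425 = 3.88222e-05
  stratum 3: (2650/8300)²·(1 − 252/2650)·0.865·0.135/251 = 4.29156e-05
  stratum 4: (1950/8300)²·(1 − 331/1950)·0.215·0.785/330 = 2.34379e-05
  stratum 5: (550/8300)²·(1 − 95/550)·0.832·0.168/94 = 5.4016e-06
V̂(p̂_st) = 0.0001259; SE = √V̂ = 0.0112205

p̂_st ≈ 0.6825, SE ≈ 0.0112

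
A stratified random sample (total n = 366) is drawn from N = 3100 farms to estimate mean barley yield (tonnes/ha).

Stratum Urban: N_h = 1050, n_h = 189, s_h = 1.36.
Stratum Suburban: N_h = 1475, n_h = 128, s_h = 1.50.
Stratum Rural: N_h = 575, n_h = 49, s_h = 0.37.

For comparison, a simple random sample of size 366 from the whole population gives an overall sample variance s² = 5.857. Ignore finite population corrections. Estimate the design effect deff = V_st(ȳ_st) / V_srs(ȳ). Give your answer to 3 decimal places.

V̂(ȳ_st) = Σ W_h² s_h²/n_h, with W_h = N_h/N and N = 3100:
  stratum Urban: (1050/3100)²·1.36²/189 = 0.00112272
  stratum Suburban: (1475/3100)²·1.50²/128 = 0.00397954
  stratum Rural: (575/3100)²·0.37²/49 = 9.61213e-05
V_st = 0.00519838
V_srs = s²/n = 5.857/366 = 0.0160027
deff = V_st / V_srs = 0.00519838/0.0160027 = 0.3248

deff ≈ 0.325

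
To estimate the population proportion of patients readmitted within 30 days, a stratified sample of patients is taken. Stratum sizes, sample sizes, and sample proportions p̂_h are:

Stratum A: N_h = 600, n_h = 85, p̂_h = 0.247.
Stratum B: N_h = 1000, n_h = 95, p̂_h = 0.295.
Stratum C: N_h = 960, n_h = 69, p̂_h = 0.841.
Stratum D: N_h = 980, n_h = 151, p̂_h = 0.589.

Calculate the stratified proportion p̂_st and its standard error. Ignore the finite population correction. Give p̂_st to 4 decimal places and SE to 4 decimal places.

p̂_st ≈ 0.5163, SE ≈ 0.0225

N = 3540; stratum weights W_h = N_h/N.
p̂_st = Σ W_h p̂_h = (600·0.247 + 1000·0.295 + 960·0.841 + 980·0.589)/3540 = 0.51632
V̂(p̂_st) = Σ W_h² p̂_h(1−p̂_h)/(n_h−1):
  stratum A: (600/3540)²·0.247·0.753/84 = 6.36075e-05
  stratum B: (1000/3540)²·0.295·0.705/94 = 0.000176554
  stratum C: (960/3540)²·0.841·0.159/68 = 0.000144617
  stratum D: (980/3540)²·0.589·0.411/150 = 0.000123683
V̂(p̂_st) = 0.000508462; SE = √V̂ = 0.0225491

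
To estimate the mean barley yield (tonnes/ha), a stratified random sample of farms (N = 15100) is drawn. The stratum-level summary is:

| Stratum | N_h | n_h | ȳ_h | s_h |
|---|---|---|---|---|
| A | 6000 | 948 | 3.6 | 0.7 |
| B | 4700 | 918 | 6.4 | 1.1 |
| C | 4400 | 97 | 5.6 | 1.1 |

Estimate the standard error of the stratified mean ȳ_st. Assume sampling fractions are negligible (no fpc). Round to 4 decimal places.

V̂(ȳ_st) = Σ W_h² s_h²/n_h, with W_h = N_h/N and N = 15100:
  stratum A: (6000/15100)²·0.7²/948 = 8.16087e-05
  stratum B: (4700/15100)²·1.1²/918 = 0.000127698
  stratum C: (4400/15100)²·1.1²/97 = 0.00105917
V̂(ȳ_st) = 0.00126848
SE(ȳ_st) = √0.00126848 = 0.0356157

SE(ȳ_st) ≈ 0.0356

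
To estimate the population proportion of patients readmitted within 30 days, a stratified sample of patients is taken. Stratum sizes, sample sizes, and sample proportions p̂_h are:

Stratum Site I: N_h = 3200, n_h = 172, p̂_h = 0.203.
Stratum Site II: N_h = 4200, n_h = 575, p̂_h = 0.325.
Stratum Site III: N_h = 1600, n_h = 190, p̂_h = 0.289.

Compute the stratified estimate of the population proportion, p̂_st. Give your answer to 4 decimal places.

p̂_st ≈ 0.2752

N = 9000; stratum weights W_h = N_h/N.
p̂_st = Σ W_h p̂_h = (3200·0.203 + 4200·0.325 + 1600·0.289)/9000 = 0.27522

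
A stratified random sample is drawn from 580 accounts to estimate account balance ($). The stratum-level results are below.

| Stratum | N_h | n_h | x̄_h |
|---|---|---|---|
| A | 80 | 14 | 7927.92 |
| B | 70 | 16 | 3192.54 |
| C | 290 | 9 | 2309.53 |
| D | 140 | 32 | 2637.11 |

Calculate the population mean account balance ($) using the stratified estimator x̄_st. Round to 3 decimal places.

x̄_st ≈ 3270.122

N = Σ N_h = 580. Stratum weights W_h = N_h/N.
x̄_st = (80·7927.92 + 70·3192.54 + 290·2309.53 + 140·2637.11) / 580 = 3270.12155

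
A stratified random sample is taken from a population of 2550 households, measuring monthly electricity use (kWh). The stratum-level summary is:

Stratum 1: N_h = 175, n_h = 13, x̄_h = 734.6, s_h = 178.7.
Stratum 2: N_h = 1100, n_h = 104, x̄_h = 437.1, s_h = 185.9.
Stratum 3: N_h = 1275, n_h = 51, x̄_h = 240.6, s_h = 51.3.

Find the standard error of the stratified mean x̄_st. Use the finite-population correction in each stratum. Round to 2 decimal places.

V̂(x̄_st) = Σ W_h² (1 − n_h/N_h) s_h²/n_h, with W_h = N_h/N and N = 2550:
  stratum 1: (175/2550)²·(1 − 13/175)·178.7²/13 = 10.7097
  stratum 2: (1100/2550)²·(1 − 104/1100)·185.9²/104 = 55.9883
  stratum 3: (1275/2550)²·(1 − 51/1275)·51.3²/51 = 12.3844
V̂(x̄_st) = 79.0824
SE(x̄_st) = √79.0824 = 8.89283

SE(x̄_st) ≈ 8.89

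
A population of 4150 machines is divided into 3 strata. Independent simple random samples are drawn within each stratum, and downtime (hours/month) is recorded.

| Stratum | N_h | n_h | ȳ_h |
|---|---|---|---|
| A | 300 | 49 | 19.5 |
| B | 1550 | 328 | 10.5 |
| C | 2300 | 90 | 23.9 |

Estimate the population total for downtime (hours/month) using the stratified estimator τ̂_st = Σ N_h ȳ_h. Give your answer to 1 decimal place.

τ̂_st = Σ N_h ȳ_h = 300·19.5 + 1550·10.5 + 2300·23.9 = 77095.0

τ̂_st ≈ 77095.0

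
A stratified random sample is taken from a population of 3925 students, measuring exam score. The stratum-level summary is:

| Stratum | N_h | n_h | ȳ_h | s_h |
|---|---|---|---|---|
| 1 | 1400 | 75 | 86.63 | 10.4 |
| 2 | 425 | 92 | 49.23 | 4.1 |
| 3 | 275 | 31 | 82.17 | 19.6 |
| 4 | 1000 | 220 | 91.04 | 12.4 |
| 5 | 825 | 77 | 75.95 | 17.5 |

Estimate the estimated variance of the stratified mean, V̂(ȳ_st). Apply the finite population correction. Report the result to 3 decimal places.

V̂(ȳ_st) = Σ W_h² (1 − n_h/N_h) s_h²/n_h, with W_h = N_h/N and N = 3925:
  stratum 1: (1400/3925)²·(1 − 75/1400)·10.4²/75 = 0.173648
  stratum 2: (425/3925)²·(1 − 92/425)·4.1²/92 = 0.00167855
  stratum 3: (275/3925)²·(1 − 31/275)·19.6²/31 = 0.0539751
  stratum 4: (1000/3925)²·(1 − 220/1000)·12.4²/220 = 0.0353864
  stratum 5: (825/3925)²·(1 − 77/825)·17.5²/77 = 0.159317
V̂(ȳ_st) = 0.424005

V̂(ȳ_st) ≈ 0.424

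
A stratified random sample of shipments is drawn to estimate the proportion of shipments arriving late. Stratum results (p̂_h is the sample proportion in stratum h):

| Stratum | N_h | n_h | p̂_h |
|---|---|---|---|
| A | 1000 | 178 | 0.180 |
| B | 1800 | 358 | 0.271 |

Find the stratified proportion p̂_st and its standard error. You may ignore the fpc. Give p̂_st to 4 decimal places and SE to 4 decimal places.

p̂_st ≈ 0.2385, SE ≈ 0.0183

N = 2800; stratum weights W_h = N_h/N.
p̂_st = Σ W_h p̂_h = (1000·0.180 + 1800·0.271)/2800 = 0.23850
V̂(p̂_st) = Σ W_h² p̂_h(1−p̂_h)/(n_h−1):
  stratum A: (1000/2800)²·0.180·0.820/177 = 0.000106365
  stratum B: (1800/2800)²·0.271·0.729/357 = 0.000228695
V̂(p̂_st) = 0.00033506; SE = √V̂ = 0.0183046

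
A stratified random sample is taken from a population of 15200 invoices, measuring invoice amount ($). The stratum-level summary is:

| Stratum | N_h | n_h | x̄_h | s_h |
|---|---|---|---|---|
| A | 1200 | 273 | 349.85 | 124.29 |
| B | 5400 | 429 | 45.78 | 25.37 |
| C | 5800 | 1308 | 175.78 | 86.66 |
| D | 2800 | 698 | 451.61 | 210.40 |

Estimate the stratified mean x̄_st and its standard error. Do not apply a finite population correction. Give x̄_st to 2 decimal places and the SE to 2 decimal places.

x̄_st = Σ W_h x̄_h = (1200·349.85 + 5400·45.78 + 5800·175.78 + 2800·451.61)/15200 = 194.14895
V̂(x̄_st) = Σ W_h² s_h²/n_h, with W_h = N_h/N and N = 15200:
  stratum A: (1200/15200)²·124.29²/273 = 0.352683
  stratum B: (5400/15200)²·25.37²/429 = 0.189358
  stratum C: (5800/15200)²·86.66²/1308 = 0.835985
  stratum D: (2800/15200)²·210.40²/698 = 2.15211
V̂(x̄_st) = 3.53014
SE(x̄_st) = √3.53014 = 1.87887

x̄_st ≈ 194.15, SE ≈ 1.88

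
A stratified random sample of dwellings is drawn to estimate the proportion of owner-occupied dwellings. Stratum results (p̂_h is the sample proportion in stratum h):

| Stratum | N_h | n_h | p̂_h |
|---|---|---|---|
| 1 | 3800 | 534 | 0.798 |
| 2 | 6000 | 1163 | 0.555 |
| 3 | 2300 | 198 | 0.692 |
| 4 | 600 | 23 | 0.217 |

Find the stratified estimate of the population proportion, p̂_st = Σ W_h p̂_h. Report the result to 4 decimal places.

N = 12700; stratum weights W_h = N_h/N.
p̂_st = Σ W_h p̂_h = (3800·0.798 + 6000·0.555 + 2300·0.692 + 600·0.217)/12700 = 0.63655

p̂_st ≈ 0.6366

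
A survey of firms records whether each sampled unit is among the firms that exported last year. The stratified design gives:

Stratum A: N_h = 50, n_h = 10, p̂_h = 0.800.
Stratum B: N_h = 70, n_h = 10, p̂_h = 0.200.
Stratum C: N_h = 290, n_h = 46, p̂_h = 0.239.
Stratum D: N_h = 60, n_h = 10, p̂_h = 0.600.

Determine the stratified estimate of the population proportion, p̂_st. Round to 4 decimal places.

p̂_st ≈ 0.3390

N = 470; stratum weights W_h = N_h/N.
p̂_st = Σ W_h p̂_h = (50·0.800 + 70·0.200 + 290·0.239 + 60·0.600)/470 = 0.33896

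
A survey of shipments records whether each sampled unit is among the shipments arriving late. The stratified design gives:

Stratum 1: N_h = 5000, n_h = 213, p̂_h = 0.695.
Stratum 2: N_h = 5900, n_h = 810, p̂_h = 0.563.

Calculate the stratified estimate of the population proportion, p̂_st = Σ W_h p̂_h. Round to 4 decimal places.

N = 10900; stratum weights W_h = N_h/N.
p̂_st = Σ W_h p̂_h = (5000·0.695 + 5900·0.563)/10900 = 0.62355

p̂_st ≈ 0.6236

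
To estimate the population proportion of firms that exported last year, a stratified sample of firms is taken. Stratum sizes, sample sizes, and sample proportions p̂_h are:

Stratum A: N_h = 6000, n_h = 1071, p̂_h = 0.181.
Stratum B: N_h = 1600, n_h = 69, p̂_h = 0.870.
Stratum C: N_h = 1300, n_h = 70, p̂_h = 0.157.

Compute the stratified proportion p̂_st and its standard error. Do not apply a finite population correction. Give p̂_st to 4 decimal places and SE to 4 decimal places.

p̂_st ≈ 0.3014, SE ≈ 0.0126

N = 8900; stratum weights W_h = N_h/N.
p̂_st = Σ W_h p̂_h = (6000·0.181 + 1600·0.870 + 1300·0.157)/8900 = 0.30136
V̂(p̂_st) = Σ W_h² p̂_h(1−p̂_h)/(n_h−1):
  stratum A: (6000/8900)²·0.181·0.819/1070 = 6.29653e-05
  stratum B: (1600/8900)²·0.870·0.130/68 = 5.37544e-05
  stratum C: (1300/8900)²·0.157·0.843/69 = 4.09246e-05
V̂(p̂_st) = 0.000157644; SE = √V̂ = 0.0125556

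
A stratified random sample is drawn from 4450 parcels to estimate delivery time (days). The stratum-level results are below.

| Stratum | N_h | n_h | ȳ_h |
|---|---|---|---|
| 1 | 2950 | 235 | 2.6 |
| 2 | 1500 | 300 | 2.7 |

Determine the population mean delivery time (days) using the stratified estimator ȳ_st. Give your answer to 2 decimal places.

N = Σ N_h = 4450. Stratum weights W_h = N_h/N.
ȳ_st = (2950·2.6 + 1500·2.7) / 4450 = 2.6337

ȳ_st ≈ 2.63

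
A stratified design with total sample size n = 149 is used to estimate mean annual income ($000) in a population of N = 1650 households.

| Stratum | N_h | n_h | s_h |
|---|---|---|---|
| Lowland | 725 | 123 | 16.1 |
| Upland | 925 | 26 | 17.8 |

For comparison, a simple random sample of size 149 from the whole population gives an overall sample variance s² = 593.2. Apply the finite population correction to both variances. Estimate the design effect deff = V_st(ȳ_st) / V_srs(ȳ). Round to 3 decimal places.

deff ≈ 1.121

V̂(ȳ_st) = Σ W_h² (1 − n_h/N_h) s_h²/n_h, with W_h = N_h/N and N = 1650:
  stratum Lowland: (725/1650)²·(1 − 123/725)·16.1²/123 = 0.337842
  stratum Upland: (925/1650)²·(1 − 26/925)·17.8²/26 = 3.7222
V_st = 4.06005
V_srs = (1 − 149/1650)·593.2/149 = 3.62169
deff = V_st / V_srs = 4.06005/3.62169 = 1.1210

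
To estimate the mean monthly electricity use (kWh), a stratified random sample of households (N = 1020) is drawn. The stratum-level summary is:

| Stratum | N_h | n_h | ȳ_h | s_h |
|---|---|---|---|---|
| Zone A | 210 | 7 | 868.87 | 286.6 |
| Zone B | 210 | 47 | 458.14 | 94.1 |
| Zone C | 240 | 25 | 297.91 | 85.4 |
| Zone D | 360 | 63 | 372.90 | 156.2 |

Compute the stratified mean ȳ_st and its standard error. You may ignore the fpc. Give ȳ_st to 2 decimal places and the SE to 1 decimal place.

ȳ_st ≈ 474.92, SE ≈ 23.9

ȳ_st = Σ W_h ȳ_h = (210·868.87 + 210·458.14 + 240·297.91 + 360·372.90)/1020 = 474.91618
V̂(ȳ_st) = Σ W_h² s_h²/n_h, with W_h = N_h/N and N = 1020:
  stratum Zone A: (210/1020)²·286.6²/7 = 497.385
  stratum Zone B: (210/1020)²·94.1²/47 = 7.98582
  stratum Zone C: (240/1020)²·85.4²/25 = 16.1509
  stratum Zone D: (360/1020)²·156.2²/63 = 48.2421
V̂(ȳ_st) = 569.764
SE(ȳ_st) = √569.764 = 23.8697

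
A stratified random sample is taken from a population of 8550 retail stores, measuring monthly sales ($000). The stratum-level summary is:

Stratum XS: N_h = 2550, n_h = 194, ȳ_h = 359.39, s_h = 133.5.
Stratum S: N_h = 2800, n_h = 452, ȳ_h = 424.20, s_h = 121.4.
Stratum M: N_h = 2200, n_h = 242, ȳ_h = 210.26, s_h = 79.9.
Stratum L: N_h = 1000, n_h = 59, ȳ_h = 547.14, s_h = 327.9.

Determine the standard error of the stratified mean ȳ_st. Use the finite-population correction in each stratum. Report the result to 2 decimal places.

SE(ȳ_st) ≈ 5.96

V̂(ȳ_st) = Σ W_h² (1 − n_h/N_h) s_h²/n_h, with W_h = N_h/N and N = 8550:
  stratum XS: (2550/8550)²·(1 − 194/2550)·133.5²/194 = 7.54995
  stratum S: (2800/8550)²·(1 − 452/2800)·121.4²/452 = 2.9324
  stratum M: (2200/8550)²·(1 − 242/2200)·79.9²/242 = 1.55447
  stratum L: (1000/8550)²·(1 − 59/1000)·327.9²/59 = 23.4579
V̂(ȳ_st) = 35.4947
SE(ȳ_st) = √35.4947 = 5.95774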